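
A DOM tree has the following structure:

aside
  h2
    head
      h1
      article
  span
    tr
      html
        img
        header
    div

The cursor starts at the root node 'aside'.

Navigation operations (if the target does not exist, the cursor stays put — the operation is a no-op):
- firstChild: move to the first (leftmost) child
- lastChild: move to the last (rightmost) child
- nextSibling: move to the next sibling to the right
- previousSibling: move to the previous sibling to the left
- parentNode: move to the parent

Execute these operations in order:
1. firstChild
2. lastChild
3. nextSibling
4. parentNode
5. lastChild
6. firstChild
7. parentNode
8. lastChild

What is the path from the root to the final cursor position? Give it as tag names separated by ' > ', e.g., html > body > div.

After 1 (firstChild): h2
After 2 (lastChild): head
After 3 (nextSibling): head (no-op, stayed)
After 4 (parentNode): h2
After 5 (lastChild): head
After 6 (firstChild): h1
After 7 (parentNode): head
After 8 (lastChild): article

Answer: aside > h2 > head > article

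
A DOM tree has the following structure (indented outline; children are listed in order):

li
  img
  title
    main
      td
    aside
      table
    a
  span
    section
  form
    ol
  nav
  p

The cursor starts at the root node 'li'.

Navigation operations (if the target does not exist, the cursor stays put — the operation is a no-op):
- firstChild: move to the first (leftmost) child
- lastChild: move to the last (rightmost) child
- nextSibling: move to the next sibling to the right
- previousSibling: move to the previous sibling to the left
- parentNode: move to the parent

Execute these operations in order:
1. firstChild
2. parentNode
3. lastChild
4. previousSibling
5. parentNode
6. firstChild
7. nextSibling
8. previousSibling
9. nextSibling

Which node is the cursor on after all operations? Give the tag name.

Answer: title

Derivation:
After 1 (firstChild): img
After 2 (parentNode): li
After 3 (lastChild): p
After 4 (previousSibling): nav
After 5 (parentNode): li
After 6 (firstChild): img
After 7 (nextSibling): title
After 8 (previousSibling): img
After 9 (nextSibling): title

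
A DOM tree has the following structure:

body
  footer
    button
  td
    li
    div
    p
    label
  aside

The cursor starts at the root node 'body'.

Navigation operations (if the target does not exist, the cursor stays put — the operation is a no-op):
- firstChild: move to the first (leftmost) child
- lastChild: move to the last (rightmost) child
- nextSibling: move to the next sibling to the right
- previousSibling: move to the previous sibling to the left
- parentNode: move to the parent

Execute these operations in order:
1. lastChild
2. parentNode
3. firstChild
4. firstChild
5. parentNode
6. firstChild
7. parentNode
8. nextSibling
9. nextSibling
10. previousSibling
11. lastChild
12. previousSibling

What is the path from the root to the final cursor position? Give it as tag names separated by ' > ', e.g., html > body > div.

Answer: body > td > p

Derivation:
After 1 (lastChild): aside
After 2 (parentNode): body
After 3 (firstChild): footer
After 4 (firstChild): button
After 5 (parentNode): footer
After 6 (firstChild): button
After 7 (parentNode): footer
After 8 (nextSibling): td
After 9 (nextSibling): aside
After 10 (previousSibling): td
After 11 (lastChild): label
After 12 (previousSibling): p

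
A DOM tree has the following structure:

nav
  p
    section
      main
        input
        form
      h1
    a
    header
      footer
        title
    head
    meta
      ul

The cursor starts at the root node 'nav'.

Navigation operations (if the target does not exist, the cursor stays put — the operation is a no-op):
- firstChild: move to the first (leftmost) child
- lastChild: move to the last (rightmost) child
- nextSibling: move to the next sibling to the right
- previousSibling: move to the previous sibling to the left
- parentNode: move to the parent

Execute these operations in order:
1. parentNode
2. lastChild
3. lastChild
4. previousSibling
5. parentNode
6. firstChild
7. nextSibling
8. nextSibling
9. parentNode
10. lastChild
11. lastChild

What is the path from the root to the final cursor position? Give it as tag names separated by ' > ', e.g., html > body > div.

After 1 (parentNode): nav (no-op, stayed)
After 2 (lastChild): p
After 3 (lastChild): meta
After 4 (previousSibling): head
After 5 (parentNode): p
After 6 (firstChild): section
After 7 (nextSibling): a
After 8 (nextSibling): header
After 9 (parentNode): p
After 10 (lastChild): meta
After 11 (lastChild): ul

Answer: nav > p > meta > ul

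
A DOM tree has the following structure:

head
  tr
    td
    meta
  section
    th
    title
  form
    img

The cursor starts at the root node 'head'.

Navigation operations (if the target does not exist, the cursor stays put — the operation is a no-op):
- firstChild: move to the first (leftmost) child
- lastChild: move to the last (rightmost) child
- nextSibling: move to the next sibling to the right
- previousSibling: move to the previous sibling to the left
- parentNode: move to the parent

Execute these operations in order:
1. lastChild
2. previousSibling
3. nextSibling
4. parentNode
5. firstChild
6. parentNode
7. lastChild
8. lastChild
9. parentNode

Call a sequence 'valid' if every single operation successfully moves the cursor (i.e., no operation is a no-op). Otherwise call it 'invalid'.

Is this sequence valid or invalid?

After 1 (lastChild): form
After 2 (previousSibling): section
After 3 (nextSibling): form
After 4 (parentNode): head
After 5 (firstChild): tr
After 6 (parentNode): head
After 7 (lastChild): form
After 8 (lastChild): img
After 9 (parentNode): form

Answer: valid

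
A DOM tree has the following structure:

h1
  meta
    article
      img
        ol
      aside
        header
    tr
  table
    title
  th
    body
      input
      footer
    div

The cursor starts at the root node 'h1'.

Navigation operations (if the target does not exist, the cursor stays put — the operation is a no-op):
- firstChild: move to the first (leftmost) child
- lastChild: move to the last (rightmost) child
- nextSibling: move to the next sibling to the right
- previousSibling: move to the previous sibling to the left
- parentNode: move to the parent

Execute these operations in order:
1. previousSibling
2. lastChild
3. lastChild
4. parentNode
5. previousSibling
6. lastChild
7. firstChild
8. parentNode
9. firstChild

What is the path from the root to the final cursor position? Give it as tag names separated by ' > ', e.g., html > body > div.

After 1 (previousSibling): h1 (no-op, stayed)
After 2 (lastChild): th
After 3 (lastChild): div
After 4 (parentNode): th
After 5 (previousSibling): table
After 6 (lastChild): title
After 7 (firstChild): title (no-op, stayed)
After 8 (parentNode): table
After 9 (firstChild): title

Answer: h1 > table > title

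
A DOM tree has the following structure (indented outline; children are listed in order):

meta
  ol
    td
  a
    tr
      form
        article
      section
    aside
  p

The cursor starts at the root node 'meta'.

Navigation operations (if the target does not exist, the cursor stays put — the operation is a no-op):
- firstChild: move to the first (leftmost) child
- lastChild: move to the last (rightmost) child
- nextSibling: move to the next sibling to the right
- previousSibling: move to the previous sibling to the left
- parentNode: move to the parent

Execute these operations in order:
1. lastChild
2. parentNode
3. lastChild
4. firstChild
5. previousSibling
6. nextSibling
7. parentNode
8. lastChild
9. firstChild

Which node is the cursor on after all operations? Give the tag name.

After 1 (lastChild): p
After 2 (parentNode): meta
After 3 (lastChild): p
After 4 (firstChild): p (no-op, stayed)
After 5 (previousSibling): a
After 6 (nextSibling): p
After 7 (parentNode): meta
After 8 (lastChild): p
After 9 (firstChild): p (no-op, stayed)

Answer: p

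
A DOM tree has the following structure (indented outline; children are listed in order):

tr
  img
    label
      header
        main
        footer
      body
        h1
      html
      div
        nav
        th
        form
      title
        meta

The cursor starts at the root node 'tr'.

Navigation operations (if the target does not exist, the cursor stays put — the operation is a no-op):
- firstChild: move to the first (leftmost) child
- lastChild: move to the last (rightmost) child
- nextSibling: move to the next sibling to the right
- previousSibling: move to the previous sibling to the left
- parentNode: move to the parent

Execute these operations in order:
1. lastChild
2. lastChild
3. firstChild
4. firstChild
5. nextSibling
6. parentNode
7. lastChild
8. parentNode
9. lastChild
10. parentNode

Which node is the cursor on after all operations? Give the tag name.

After 1 (lastChild): img
After 2 (lastChild): label
After 3 (firstChild): header
After 4 (firstChild): main
After 5 (nextSibling): footer
After 6 (parentNode): header
After 7 (lastChild): footer
After 8 (parentNode): header
After 9 (lastChild): footer
After 10 (parentNode): header

Answer: header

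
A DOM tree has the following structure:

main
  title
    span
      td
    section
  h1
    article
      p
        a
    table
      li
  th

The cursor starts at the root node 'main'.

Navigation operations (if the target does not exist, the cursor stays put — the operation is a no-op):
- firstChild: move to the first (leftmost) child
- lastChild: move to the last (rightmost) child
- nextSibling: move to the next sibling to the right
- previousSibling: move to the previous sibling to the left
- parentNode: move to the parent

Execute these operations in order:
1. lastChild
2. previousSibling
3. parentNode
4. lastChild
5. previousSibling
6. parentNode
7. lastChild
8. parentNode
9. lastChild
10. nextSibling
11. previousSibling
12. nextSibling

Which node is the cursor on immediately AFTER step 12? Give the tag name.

After 1 (lastChild): th
After 2 (previousSibling): h1
After 3 (parentNode): main
After 4 (lastChild): th
After 5 (previousSibling): h1
After 6 (parentNode): main
After 7 (lastChild): th
After 8 (parentNode): main
After 9 (lastChild): th
After 10 (nextSibling): th (no-op, stayed)
After 11 (previousSibling): h1
After 12 (nextSibling): th

Answer: th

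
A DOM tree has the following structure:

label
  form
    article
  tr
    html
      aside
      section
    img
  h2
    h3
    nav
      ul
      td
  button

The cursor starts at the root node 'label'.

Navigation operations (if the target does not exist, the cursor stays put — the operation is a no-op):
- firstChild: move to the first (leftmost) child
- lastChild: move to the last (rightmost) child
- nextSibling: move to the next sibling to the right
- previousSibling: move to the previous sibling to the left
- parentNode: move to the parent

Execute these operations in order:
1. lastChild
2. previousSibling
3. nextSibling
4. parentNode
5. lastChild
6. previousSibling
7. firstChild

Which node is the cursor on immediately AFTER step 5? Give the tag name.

Answer: button

Derivation:
After 1 (lastChild): button
After 2 (previousSibling): h2
After 3 (nextSibling): button
After 4 (parentNode): label
After 5 (lastChild): button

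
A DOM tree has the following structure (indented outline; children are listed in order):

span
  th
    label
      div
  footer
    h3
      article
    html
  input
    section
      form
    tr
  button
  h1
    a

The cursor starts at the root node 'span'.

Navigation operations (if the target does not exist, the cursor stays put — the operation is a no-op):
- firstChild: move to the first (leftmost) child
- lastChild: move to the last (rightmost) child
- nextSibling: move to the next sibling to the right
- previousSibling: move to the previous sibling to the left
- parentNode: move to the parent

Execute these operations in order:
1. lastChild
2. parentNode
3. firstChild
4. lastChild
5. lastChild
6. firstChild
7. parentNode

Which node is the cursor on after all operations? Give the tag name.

Answer: label

Derivation:
After 1 (lastChild): h1
After 2 (parentNode): span
After 3 (firstChild): th
After 4 (lastChild): label
After 5 (lastChild): div
After 6 (firstChild): div (no-op, stayed)
After 7 (parentNode): label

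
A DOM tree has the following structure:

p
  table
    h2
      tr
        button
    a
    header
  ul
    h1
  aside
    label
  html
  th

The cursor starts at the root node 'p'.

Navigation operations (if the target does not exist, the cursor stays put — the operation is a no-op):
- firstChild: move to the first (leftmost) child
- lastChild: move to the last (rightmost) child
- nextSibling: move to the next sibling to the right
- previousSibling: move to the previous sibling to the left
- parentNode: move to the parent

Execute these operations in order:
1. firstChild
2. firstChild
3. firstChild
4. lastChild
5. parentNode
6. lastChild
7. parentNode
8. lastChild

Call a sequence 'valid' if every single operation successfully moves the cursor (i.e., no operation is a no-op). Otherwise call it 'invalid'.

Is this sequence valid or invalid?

After 1 (firstChild): table
After 2 (firstChild): h2
After 3 (firstChild): tr
After 4 (lastChild): button
After 5 (parentNode): tr
After 6 (lastChild): button
After 7 (parentNode): tr
After 8 (lastChild): button

Answer: valid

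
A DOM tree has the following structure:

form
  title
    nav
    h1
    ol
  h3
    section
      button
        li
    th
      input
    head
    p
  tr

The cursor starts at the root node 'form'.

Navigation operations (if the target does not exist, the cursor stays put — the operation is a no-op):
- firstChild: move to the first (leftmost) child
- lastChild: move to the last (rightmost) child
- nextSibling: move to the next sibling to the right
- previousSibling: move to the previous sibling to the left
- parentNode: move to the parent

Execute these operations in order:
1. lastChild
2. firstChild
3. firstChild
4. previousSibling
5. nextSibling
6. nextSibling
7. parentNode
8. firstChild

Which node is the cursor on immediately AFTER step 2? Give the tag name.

After 1 (lastChild): tr
After 2 (firstChild): tr (no-op, stayed)

Answer: tr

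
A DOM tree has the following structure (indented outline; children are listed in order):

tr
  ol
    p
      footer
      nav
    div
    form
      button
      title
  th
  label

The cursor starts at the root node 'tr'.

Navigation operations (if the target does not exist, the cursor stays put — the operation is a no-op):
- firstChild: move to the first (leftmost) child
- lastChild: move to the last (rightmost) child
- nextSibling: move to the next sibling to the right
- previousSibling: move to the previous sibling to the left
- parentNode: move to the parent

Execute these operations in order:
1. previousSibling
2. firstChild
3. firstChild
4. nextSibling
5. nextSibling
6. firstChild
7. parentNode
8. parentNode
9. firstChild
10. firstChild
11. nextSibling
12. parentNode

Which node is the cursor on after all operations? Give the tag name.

After 1 (previousSibling): tr (no-op, stayed)
After 2 (firstChild): ol
After 3 (firstChild): p
After 4 (nextSibling): div
After 5 (nextSibling): form
After 6 (firstChild): button
After 7 (parentNode): form
After 8 (parentNode): ol
After 9 (firstChild): p
After 10 (firstChild): footer
After 11 (nextSibling): nav
After 12 (parentNode): p

Answer: p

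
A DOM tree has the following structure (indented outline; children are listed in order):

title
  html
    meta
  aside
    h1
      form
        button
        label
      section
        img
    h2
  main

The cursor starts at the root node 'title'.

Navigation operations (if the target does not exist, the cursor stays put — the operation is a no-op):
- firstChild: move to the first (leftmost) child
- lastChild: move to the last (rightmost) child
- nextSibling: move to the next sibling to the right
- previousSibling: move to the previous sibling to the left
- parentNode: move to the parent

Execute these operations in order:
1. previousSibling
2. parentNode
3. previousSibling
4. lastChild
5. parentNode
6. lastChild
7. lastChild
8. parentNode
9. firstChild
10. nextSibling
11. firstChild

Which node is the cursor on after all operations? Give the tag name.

Answer: h1

Derivation:
After 1 (previousSibling): title (no-op, stayed)
After 2 (parentNode): title (no-op, stayed)
After 3 (previousSibling): title (no-op, stayed)
After 4 (lastChild): main
After 5 (parentNode): title
After 6 (lastChild): main
After 7 (lastChild): main (no-op, stayed)
After 8 (parentNode): title
After 9 (firstChild): html
After 10 (nextSibling): aside
After 11 (firstChild): h1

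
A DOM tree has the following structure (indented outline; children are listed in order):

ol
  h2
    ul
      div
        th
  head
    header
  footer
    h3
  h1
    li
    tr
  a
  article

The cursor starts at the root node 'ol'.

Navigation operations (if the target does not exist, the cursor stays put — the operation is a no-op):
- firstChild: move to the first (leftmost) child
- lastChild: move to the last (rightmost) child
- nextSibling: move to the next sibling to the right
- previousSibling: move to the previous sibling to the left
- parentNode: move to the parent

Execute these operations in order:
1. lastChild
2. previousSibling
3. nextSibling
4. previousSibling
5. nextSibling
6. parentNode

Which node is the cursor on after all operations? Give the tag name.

Answer: ol

Derivation:
After 1 (lastChild): article
After 2 (previousSibling): a
After 3 (nextSibling): article
After 4 (previousSibling): a
After 5 (nextSibling): article
After 6 (parentNode): ol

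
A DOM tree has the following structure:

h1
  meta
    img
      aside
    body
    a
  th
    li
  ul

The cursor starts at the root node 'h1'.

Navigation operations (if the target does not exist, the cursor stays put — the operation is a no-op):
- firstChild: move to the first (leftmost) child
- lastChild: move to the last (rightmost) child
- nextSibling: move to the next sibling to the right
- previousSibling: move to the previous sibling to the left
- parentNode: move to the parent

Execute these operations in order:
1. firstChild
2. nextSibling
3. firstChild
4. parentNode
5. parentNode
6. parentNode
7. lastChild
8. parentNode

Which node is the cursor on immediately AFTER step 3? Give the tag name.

After 1 (firstChild): meta
After 2 (nextSibling): th
After 3 (firstChild): li

Answer: li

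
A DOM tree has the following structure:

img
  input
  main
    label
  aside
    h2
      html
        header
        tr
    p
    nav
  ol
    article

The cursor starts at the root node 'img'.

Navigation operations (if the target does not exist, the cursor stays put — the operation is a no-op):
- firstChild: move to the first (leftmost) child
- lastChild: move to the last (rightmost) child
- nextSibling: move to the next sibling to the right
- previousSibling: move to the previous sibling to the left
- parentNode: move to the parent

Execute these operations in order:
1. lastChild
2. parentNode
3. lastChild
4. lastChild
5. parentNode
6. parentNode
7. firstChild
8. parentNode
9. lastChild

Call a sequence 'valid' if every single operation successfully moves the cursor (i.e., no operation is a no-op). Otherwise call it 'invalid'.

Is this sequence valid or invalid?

Answer: valid

Derivation:
After 1 (lastChild): ol
After 2 (parentNode): img
After 3 (lastChild): ol
After 4 (lastChild): article
After 5 (parentNode): ol
After 6 (parentNode): img
After 7 (firstChild): input
After 8 (parentNode): img
After 9 (lastChild): ol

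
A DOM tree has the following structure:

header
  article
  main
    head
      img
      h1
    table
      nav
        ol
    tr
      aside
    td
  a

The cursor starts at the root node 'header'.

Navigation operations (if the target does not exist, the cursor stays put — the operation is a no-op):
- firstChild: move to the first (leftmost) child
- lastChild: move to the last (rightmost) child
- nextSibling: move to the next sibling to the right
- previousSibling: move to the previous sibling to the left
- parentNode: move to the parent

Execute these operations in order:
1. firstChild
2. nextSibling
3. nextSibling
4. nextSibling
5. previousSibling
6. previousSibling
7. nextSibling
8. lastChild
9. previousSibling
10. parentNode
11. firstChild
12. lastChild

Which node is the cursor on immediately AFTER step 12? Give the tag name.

Answer: h1

Derivation:
After 1 (firstChild): article
After 2 (nextSibling): main
After 3 (nextSibling): a
After 4 (nextSibling): a (no-op, stayed)
After 5 (previousSibling): main
After 6 (previousSibling): article
After 7 (nextSibling): main
After 8 (lastChild): td
After 9 (previousSibling): tr
After 10 (parentNode): main
After 11 (firstChild): head
After 12 (lastChild): h1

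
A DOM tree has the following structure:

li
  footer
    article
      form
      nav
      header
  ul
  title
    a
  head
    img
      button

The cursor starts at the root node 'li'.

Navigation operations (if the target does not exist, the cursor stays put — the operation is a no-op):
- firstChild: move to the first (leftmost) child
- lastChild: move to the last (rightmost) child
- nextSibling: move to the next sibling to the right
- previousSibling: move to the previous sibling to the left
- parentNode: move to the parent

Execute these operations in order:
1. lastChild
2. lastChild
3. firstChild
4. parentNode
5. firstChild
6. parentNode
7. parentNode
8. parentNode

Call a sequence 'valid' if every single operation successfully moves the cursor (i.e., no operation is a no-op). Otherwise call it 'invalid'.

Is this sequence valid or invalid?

After 1 (lastChild): head
After 2 (lastChild): img
After 3 (firstChild): button
After 4 (parentNode): img
After 5 (firstChild): button
After 6 (parentNode): img
After 7 (parentNode): head
After 8 (parentNode): li

Answer: valid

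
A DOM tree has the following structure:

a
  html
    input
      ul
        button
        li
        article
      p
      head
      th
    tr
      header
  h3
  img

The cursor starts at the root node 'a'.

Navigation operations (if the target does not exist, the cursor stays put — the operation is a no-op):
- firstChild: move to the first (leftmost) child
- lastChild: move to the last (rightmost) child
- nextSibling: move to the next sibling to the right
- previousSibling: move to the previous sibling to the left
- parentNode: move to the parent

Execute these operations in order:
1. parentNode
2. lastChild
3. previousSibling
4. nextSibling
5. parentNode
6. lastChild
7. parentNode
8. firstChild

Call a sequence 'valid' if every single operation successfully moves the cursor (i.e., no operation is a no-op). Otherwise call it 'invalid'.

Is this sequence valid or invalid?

After 1 (parentNode): a (no-op, stayed)
After 2 (lastChild): img
After 3 (previousSibling): h3
After 4 (nextSibling): img
After 5 (parentNode): a
After 6 (lastChild): img
After 7 (parentNode): a
After 8 (firstChild): html

Answer: invalid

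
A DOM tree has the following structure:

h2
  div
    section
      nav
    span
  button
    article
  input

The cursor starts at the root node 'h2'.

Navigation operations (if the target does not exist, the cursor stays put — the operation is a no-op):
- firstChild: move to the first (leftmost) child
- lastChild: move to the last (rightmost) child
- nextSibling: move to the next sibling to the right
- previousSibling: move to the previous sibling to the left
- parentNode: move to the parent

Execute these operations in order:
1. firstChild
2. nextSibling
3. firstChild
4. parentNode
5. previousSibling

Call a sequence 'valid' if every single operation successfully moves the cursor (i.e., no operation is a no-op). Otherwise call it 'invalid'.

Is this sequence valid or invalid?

After 1 (firstChild): div
After 2 (nextSibling): button
After 3 (firstChild): article
After 4 (parentNode): button
After 5 (previousSibling): div

Answer: valid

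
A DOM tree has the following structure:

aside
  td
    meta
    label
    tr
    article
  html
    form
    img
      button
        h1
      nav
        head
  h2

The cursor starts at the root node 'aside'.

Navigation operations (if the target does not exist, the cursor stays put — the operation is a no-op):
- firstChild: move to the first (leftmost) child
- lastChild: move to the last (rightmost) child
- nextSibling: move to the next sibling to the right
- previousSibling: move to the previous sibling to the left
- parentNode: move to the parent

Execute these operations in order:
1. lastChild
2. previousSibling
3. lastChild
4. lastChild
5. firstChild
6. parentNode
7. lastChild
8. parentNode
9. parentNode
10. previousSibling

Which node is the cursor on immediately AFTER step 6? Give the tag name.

Answer: nav

Derivation:
After 1 (lastChild): h2
After 2 (previousSibling): html
After 3 (lastChild): img
After 4 (lastChild): nav
After 5 (firstChild): head
After 6 (parentNode): nav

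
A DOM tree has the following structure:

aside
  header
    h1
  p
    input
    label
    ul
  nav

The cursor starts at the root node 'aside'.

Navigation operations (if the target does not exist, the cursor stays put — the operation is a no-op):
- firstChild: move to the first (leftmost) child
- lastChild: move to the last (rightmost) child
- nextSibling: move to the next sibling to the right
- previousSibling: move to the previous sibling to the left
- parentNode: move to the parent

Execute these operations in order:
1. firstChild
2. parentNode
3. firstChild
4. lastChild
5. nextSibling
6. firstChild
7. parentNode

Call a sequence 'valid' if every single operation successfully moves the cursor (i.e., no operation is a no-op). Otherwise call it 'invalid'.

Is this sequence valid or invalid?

After 1 (firstChild): header
After 2 (parentNode): aside
After 3 (firstChild): header
After 4 (lastChild): h1
After 5 (nextSibling): h1 (no-op, stayed)
After 6 (firstChild): h1 (no-op, stayed)
After 7 (parentNode): header

Answer: invalid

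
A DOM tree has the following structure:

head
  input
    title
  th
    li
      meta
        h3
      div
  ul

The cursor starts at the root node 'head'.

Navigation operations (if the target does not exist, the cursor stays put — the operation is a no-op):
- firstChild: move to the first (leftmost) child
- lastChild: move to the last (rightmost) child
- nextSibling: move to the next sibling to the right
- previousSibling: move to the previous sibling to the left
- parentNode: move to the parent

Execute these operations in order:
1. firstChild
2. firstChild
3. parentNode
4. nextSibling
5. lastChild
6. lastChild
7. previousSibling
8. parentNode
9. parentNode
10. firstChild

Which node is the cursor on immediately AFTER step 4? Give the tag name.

Answer: th

Derivation:
After 1 (firstChild): input
After 2 (firstChild): title
After 3 (parentNode): input
After 4 (nextSibling): th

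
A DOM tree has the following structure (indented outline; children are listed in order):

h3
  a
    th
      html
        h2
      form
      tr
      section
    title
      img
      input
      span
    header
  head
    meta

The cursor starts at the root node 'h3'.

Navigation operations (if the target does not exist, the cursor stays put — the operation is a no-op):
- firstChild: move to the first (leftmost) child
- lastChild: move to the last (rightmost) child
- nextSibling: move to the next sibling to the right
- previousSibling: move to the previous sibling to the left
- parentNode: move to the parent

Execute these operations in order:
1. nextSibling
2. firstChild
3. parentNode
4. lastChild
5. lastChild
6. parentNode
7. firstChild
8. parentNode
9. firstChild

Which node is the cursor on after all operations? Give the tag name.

Answer: meta

Derivation:
After 1 (nextSibling): h3 (no-op, stayed)
After 2 (firstChild): a
After 3 (parentNode): h3
After 4 (lastChild): head
After 5 (lastChild): meta
After 6 (parentNode): head
After 7 (firstChild): meta
After 8 (parentNode): head
After 9 (firstChild): meta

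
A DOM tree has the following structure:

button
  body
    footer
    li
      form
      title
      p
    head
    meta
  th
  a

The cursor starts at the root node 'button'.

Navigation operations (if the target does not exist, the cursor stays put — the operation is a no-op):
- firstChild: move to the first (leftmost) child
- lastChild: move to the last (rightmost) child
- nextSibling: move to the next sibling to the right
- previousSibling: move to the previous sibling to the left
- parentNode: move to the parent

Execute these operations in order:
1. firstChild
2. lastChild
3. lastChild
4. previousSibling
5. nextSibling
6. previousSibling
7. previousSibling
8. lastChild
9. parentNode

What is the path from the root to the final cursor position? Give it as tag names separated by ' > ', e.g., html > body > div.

After 1 (firstChild): body
After 2 (lastChild): meta
After 3 (lastChild): meta (no-op, stayed)
After 4 (previousSibling): head
After 5 (nextSibling): meta
After 6 (previousSibling): head
After 7 (previousSibling): li
After 8 (lastChild): p
After 9 (parentNode): li

Answer: button > body > li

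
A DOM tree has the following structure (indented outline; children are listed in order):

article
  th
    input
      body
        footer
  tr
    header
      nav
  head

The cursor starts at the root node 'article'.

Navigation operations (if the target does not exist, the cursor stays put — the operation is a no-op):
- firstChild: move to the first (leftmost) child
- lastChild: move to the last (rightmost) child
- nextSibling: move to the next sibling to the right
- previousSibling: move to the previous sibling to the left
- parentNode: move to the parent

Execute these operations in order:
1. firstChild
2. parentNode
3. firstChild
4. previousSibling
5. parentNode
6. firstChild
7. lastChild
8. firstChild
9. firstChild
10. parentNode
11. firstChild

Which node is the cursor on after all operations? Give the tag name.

Answer: footer

Derivation:
After 1 (firstChild): th
After 2 (parentNode): article
After 3 (firstChild): th
After 4 (previousSibling): th (no-op, stayed)
After 5 (parentNode): article
After 6 (firstChild): th
After 7 (lastChild): input
After 8 (firstChild): body
After 9 (firstChild): footer
After 10 (parentNode): body
After 11 (firstChild): footer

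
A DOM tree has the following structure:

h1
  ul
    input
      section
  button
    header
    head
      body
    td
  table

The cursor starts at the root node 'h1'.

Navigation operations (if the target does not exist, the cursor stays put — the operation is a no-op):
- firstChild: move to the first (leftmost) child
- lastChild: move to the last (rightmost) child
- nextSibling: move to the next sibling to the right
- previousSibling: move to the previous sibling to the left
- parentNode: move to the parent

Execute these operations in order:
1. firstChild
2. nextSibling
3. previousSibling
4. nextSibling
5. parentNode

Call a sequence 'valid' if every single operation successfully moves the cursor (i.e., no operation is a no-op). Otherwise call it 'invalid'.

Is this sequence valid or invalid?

Answer: valid

Derivation:
After 1 (firstChild): ul
After 2 (nextSibling): button
After 3 (previousSibling): ul
After 4 (nextSibling): button
After 5 (parentNode): h1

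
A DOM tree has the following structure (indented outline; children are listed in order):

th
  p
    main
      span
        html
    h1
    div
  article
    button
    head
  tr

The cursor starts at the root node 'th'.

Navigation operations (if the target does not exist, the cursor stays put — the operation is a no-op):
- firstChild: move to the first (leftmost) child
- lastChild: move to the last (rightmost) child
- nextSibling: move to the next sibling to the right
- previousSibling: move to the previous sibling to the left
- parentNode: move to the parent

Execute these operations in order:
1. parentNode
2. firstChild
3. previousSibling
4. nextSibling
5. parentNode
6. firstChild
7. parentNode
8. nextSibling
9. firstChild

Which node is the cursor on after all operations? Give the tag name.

After 1 (parentNode): th (no-op, stayed)
After 2 (firstChild): p
After 3 (previousSibling): p (no-op, stayed)
After 4 (nextSibling): article
After 5 (parentNode): th
After 6 (firstChild): p
After 7 (parentNode): th
After 8 (nextSibling): th (no-op, stayed)
After 9 (firstChild): p

Answer: p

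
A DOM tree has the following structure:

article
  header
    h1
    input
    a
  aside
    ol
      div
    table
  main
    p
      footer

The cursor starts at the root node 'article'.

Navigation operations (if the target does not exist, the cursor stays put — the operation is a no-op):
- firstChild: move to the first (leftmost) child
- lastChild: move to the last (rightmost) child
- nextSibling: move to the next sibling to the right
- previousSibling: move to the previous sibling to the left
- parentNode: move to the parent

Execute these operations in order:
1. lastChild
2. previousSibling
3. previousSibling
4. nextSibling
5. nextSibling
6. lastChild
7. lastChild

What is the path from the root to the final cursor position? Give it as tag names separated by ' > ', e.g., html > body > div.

After 1 (lastChild): main
After 2 (previousSibling): aside
After 3 (previousSibling): header
After 4 (nextSibling): aside
After 5 (nextSibling): main
After 6 (lastChild): p
After 7 (lastChild): footer

Answer: article > main > p > footer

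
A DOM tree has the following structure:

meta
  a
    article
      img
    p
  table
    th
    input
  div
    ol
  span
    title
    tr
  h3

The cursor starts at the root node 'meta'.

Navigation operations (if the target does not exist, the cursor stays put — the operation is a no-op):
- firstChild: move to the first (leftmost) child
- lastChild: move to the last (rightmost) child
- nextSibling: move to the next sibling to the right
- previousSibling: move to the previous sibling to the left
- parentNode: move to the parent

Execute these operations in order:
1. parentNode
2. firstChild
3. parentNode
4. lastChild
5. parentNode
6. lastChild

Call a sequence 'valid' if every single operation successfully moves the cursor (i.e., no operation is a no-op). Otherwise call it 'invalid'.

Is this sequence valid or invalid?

Answer: invalid

Derivation:
After 1 (parentNode): meta (no-op, stayed)
After 2 (firstChild): a
After 3 (parentNode): meta
After 4 (lastChild): h3
After 5 (parentNode): meta
After 6 (lastChild): h3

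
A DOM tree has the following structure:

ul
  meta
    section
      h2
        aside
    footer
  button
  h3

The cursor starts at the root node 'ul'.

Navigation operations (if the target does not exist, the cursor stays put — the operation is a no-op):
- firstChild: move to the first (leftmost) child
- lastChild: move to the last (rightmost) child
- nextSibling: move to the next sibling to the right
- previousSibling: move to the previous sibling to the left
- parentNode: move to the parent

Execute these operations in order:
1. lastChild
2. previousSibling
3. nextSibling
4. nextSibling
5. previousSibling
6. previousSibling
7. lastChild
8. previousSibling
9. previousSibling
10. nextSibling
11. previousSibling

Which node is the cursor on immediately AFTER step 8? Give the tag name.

Answer: section

Derivation:
After 1 (lastChild): h3
After 2 (previousSibling): button
After 3 (nextSibling): h3
After 4 (nextSibling): h3 (no-op, stayed)
After 5 (previousSibling): button
After 6 (previousSibling): meta
After 7 (lastChild): footer
After 8 (previousSibling): section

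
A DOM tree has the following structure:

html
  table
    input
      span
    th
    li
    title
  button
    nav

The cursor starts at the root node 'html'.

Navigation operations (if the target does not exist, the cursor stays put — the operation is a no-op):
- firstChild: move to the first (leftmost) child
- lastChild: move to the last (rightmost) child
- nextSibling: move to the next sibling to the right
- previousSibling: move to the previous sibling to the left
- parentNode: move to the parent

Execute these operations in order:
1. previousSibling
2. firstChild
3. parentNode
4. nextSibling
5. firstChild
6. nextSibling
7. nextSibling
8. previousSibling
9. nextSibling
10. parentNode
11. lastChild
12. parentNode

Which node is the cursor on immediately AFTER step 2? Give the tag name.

After 1 (previousSibling): html (no-op, stayed)
After 2 (firstChild): table

Answer: table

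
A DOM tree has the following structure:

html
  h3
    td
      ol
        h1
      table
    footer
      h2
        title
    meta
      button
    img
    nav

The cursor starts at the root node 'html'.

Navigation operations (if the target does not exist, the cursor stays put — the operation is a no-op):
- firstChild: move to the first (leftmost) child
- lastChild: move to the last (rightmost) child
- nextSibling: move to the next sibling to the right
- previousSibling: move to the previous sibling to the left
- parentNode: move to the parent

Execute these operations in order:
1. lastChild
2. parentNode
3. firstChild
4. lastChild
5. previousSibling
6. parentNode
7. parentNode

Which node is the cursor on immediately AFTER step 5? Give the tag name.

Answer: img

Derivation:
After 1 (lastChild): h3
After 2 (parentNode): html
After 3 (firstChild): h3
After 4 (lastChild): nav
After 5 (previousSibling): img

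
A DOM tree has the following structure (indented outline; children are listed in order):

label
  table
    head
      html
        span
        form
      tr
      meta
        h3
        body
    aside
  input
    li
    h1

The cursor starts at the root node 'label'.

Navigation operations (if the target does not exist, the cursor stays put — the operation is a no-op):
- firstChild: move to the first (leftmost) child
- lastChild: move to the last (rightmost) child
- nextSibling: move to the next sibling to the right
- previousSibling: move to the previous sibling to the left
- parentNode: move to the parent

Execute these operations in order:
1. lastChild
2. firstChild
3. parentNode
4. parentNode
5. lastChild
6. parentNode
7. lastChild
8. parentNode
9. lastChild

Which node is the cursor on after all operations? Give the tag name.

Answer: input

Derivation:
After 1 (lastChild): input
After 2 (firstChild): li
After 3 (parentNode): input
After 4 (parentNode): label
After 5 (lastChild): input
After 6 (parentNode): label
After 7 (lastChild): input
After 8 (parentNode): label
After 9 (lastChild): input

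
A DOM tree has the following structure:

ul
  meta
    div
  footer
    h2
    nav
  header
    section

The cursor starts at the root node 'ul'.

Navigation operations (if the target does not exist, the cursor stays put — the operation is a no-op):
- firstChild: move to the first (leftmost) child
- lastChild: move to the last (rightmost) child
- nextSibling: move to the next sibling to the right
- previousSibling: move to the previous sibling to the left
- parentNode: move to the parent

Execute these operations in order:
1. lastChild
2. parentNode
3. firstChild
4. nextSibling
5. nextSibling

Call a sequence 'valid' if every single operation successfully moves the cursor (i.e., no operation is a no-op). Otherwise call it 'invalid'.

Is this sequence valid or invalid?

Answer: valid

Derivation:
After 1 (lastChild): header
After 2 (parentNode): ul
After 3 (firstChild): meta
After 4 (nextSibling): footer
After 5 (nextSibling): header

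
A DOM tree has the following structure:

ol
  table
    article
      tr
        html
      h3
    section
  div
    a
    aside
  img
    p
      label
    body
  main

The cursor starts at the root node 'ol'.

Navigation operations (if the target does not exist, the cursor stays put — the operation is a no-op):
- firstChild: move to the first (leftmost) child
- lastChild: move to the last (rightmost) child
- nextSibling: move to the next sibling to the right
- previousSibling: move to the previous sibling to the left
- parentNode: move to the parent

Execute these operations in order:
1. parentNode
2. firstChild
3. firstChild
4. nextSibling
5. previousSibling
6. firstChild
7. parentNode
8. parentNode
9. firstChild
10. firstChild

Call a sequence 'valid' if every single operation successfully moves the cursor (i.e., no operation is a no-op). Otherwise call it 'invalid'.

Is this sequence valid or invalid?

Answer: invalid

Derivation:
After 1 (parentNode): ol (no-op, stayed)
After 2 (firstChild): table
After 3 (firstChild): article
After 4 (nextSibling): section
After 5 (previousSibling): article
After 6 (firstChild): tr
After 7 (parentNode): article
After 8 (parentNode): table
After 9 (firstChild): article
After 10 (firstChild): tr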